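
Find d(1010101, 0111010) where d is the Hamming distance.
XOR = 1101111, count of 1s = 6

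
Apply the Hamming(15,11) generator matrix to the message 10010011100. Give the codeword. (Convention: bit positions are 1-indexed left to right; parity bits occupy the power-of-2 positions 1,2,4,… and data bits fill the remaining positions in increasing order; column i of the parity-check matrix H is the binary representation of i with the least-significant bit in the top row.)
Codeword c = d · G (mod 2), d = 10010011100:
  c[0] = d·G[:,0] = (10010011100)·(11011010101) mod 2 = 1+0+0+1+0+0+1+0+1+0+0 mod 2 = 0
  c[1] = d·G[:,1] = (10010011100)·(10110110011) mod 2 = 1+0+0+1+0+0+1+0+0+0+0 mod 2 = 1
  c[2] = d·G[:,2] = (10010011100)·(10000000000) mod 2 = 1+0+0+0+0+0+0+0+0+0+0 mod 2 = 1
  c[3] = d·G[:,3] = (10010011100)·(01110001111) mod 2 = 0+0+0+1+0+0+0+1+1+0+0 mod 2 = 1
  c[4] = d·G[:,4] = (10010011100)·(01000000000) mod 2 = 0+0+0+0+0+0+0+0+0+0+0 mod 2 = 0
  c[5] = d·G[:,5] = (10010011100)·(00100000000) mod 2 = 0+0+0+0+0+0+0+0+0+0+0 mod 2 = 0
  c[6] = d·G[:,6] = (10010011100)·(00010000000) mod 2 = 0+0+0+1+0+0+0+0+0+0+0 mod 2 = 1
  c[7] = d·G[:,7] = (10010011100)·(00001111111) mod 2 = 0+0+0+0+0+0+1+1+1+0+0 mod 2 = 1
  c[8] = d·G[:,8] = (10010011100)·(00001000000) mod 2 = 0+0+0+0+0+0+0+0+0+0+0 mod 2 = 0
  c[9] = d·G[:,9] = (10010011100)·(00000100000) mod 2 = 0+0+0+0+0+0+0+0+0+0+0 mod 2 = 0
  c[10] = d·G[:,10] = (10010011100)·(00000010000) mod 2 = 0+0+0+0+0+0+1+0+0+0+0 mod 2 = 1
  c[11] = d·G[:,11] = (10010011100)·(00000001000) mod 2 = 0+0+0+0+0+0+0+1+0+0+0 mod 2 = 1
  c[12] = d·G[:,12] = (10010011100)·(00000000100) mod 2 = 0+0+0+0+0+0+0+0+1+0+0 mod 2 = 1
  c[13] = d·G[:,13] = (10010011100)·(00000000010) mod 2 = 0+0+0+0+0+0+0+0+0+0+0 mod 2 = 0
  c[14] = d·G[:,14] = (10010011100)·(00000000001) mod 2 = 0+0+0+0+0+0+0+0+0+0+0 mod 2 = 0
Codeword = 011100110011100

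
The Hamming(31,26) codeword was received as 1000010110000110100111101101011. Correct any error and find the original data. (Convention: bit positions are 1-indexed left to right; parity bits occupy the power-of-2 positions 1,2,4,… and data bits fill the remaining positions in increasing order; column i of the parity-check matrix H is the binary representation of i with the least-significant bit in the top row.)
Syndrome s = H · r^T (mod 2), r = 1000010110000110100111101101011:
  s[0] = (1010101010101010101010101010101)·(1000010110000110100111101101011) mod 2 = 1+0+0+0+0+0+0+0+1+0+0+0+0+0+1+0+1+0+0+0+1+0+1+0+1+0+0+0+0+0+1 mod 2 = 0
  s[1] = (0110011001100110011001100110011)·(1000010110000110100111101101011) mod 2 = 0+0+0+0+0+1+0+0+0+0+0+0+0+1+1+0+0+0+0+0+0+1+1+0+0+1+0+0+0+1+1 mod 2 = 0
  s[2] = (0001111000011110000111100001111)·(1000010110000110100111101101011) mod 2 = 0+0+0+0+0+1+0+0+0+0+0+0+0+1+1+0+0+0+0+1+1+1+1+0+0+0+0+1+0+1+1 mod 2 = 0
  s[3] = (0000000111111110000000011111111)·(1000010110000110100111101101011) mod 2 = 0+0+0+0+0+0+0+1+1+0+0+0+0+1+1+0+0+0+0+0+0+0+0+0+1+1+0+1+0+1+1 mod 2 = 1
  s[4] = (0000000000000001111111111111111)·(1000010110000110100111101101011) mod 2 = 0+0+0+0+0+0+0+0+0+0+0+0+0+0+0+0+1+0+0+1+1+1+1+0+1+1+0+1+0+1+1 mod 2 = 0
Syndrome = 00010
Column 8 of H equals this syndrome → error at bit 8 (1-indexed).
Flip bit 8: 1000010110000110100111101101011 → 1000010010000110100111101101011
Extract data bits at positions {3,5,6,7,9,10,11,12,13,14,15,17,18,19,20,21,22,23,24,25,26,27,28,29,30,31}: 00101000011100111101101011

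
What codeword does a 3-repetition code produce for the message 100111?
Repeat each bit 3× and concatenate:
1→111  0→000  0→000  1→111  1→111  1→111
Codeword = 111000000111111111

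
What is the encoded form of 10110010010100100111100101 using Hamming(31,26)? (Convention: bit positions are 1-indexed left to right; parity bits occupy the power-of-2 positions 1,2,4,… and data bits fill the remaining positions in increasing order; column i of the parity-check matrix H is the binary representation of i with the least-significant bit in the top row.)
Codeword c = d · G (mod 2), d = 10110010010100100111100101:
  c[0] = d·G[:,0] = (10110010010100100111100101)·(11011010101101010101010101) mod 2 = 1+0+0+1+0+0+1+0+0+0+0+1+0+0+0+0+0+1+0+1+0+0+0+1+0+1 mod 2 = 0
  c[1] = d·G[:,1] = (10110010010100100111100101)·(10110110011011001100110011) mod 2 = 1+0+1+1+0+0+1+0+0+1+0+0+0+0+0+0+0+1+0+0+1+0+0+0+0+1 mod 2 = 0
  c[2] = d·G[:,2] = (10110010010100100111100101)·(10000000000000000000000000) mod 2 = 1+0+0+0+0+0+0+0+0+0+0+0+0+0+0+0+0+0+0+0+0+0+0+0+0+0 mod 2 = 1
  c[3] = d·G[:,3] = (10110010010100100111100101)·(01110001111000111100001111) mod 2 = 0+0+1+1+0+0+0+0+0+1+0+0+0+0+1+0+0+1+0+0+0+0+0+1+0+1 mod 2 = 1
  c[4] = d·G[:,4] = (10110010010100100111100101)·(01000000000000000000000000) mod 2 = 0+0+0+0+0+0+0+0+0+0+0+0+0+0+0+0+0+0+0+0+0+0+0+0+0+0 mod 2 = 0
  c[5] = d·G[:,5] = (10110010010100100111100101)·(00100000000000000000000000) mod 2 = 0+0+1+0+0+0+0+0+0+0+0+0+0+0+0+0+0+0+0+0+0+0+0+0+0+0 mod 2 = 1
  c[6] = d·G[:,6] = (10110010010100100111100101)·(00010000000000000000000000) mod 2 = 0+0+0+1+0+0+0+0+0+0+0+0+0+0+0+0+0+0+0+0+0+0+0+0+0+0 mod 2 = 1
  c[7] = d·G[:,7] = (10110010010100100111100101)·(00001111111000000011111111) mod 2 = 0+0+0+0+0+0+1+0+0+1+0+0+0+0+0+0+0+0+1+1+1+0+0+1+0+1 mod 2 = 1
  c[8] = d·G[:,8] = (10110010010100100111100101)·(00001000000000000000000000) mod 2 = 0+0+0+0+0+0+0+0+0+0+0+0+0+0+0+0+0+0+0+0+0+0+0+0+0+0 mod 2 = 0
  c[9] = d·G[:,9] = (10110010010100100111100101)·(00000100000000000000000000) mod 2 = 0+0+0+0+0+0+0+0+0+0+0+0+0+0+0+0+0+0+0+0+0+0+0+0+0+0 mod 2 = 0
  c[10] = d·G[:,10] = (10110010010100100111100101)·(00000010000000000000000000) mod 2 = 0+0+0+0+0+0+1+0+0+0+0+0+0+0+0+0+0+0+0+0+0+0+0+0+0+0 mod 2 = 1
  c[11] = d·G[:,11] = (10110010010100100111100101)·(00000001000000000000000000) mod 2 = 0+0+0+0+0+0+0+0+0+0+0+0+0+0+0+0+0+0+0+0+0+0+0+0+0+0 mod 2 = 0
  c[12] = d·G[:,12] = (10110010010100100111100101)·(00000000100000000000000000) mod 2 = 0+0+0+0+0+0+0+0+0+0+0+0+0+0+0+0+0+0+0+0+0+0+0+0+0+0 mod 2 = 0
  c[13] = d·G[:,13] = (10110010010100100111100101)·(00000000010000000000000000) mod 2 = 0+0+0+0+0+0+0+0+0+1+0+0+0+0+0+0+0+0+0+0+0+0+0+0+0+0 mod 2 = 1
  c[14] = d·G[:,14] = (10110010010100100111100101)·(00000000001000000000000000) mod 2 = 0+0+0+0+0+0+0+0+0+0+0+0+0+0+0+0+0+0+0+0+0+0+0+0+0+0 mod 2 = 0
  c[15] = d·G[:,15] = (10110010010100100111100101)·(00000000000111111111111111) mod 2 = 0+0+0+0+0+0+0+0+0+0+0+1+0+0+1+0+0+1+1+1+1+0+0+1+0+1 mod 2 = 0
  c[16] = d·G[:,16] = (10110010010100100111100101)·(00000000000100000000000000) mod 2 = 0+0+0+0+0+0+0+0+0+0+0+1+0+0+0+0+0+0+0+0+0+0+0+0+0+0 mod 2 = 1
  c[17] = d·G[:,17] = (10110010010100100111100101)·(00000000000010000000000000) mod 2 = 0+0+0+0+0+0+0+0+0+0+0+0+0+0+0+0+0+0+0+0+0+0+0+0+0+0 mod 2 = 0
  c[18] = d·G[:,18] = (10110010010100100111100101)·(00000000000001000000000000) mod 2 = 0+0+0+0+0+0+0+0+0+0+0+0+0+0+0+0+0+0+0+0+0+0+0+0+0+0 mod 2 = 0
  c[19] = d·G[:,19] = (10110010010100100111100101)·(00000000000000100000000000) mod 2 = 0+0+0+0+0+0+0+0+0+0+0+0+0+0+1+0+0+0+0+0+0+0+0+0+0+0 mod 2 = 1
  c[20] = d·G[:,20] = (10110010010100100111100101)·(00000000000000010000000000) mod 2 = 0+0+0+0+0+0+0+0+0+0+0+0+0+0+0+0+0+0+0+0+0+0+0+0+0+0 mod 2 = 0
  c[21] = d·G[:,21] = (10110010010100100111100101)·(00000000000000001000000000) mod 2 = 0+0+0+0+0+0+0+0+0+0+0+0+0+0+0+0+0+0+0+0+0+0+0+0+0+0 mod 2 = 0
  c[22] = d·G[:,22] = (10110010010100100111100101)·(00000000000000000100000000) mod 2 = 0+0+0+0+0+0+0+0+0+0+0+0+0+0+0+0+0+1+0+0+0+0+0+0+0+0 mod 2 = 1
  c[23] = d·G[:,23] = (10110010010100100111100101)·(00000000000000000010000000) mod 2 = 0+0+0+0+0+0+0+0+0+0+0+0+0+0+0+0+0+0+1+0+0+0+0+0+0+0 mod 2 = 1
  c[24] = d·G[:,24] = (10110010010100100111100101)·(00000000000000000001000000) mod 2 = 0+0+0+0+0+0+0+0+0+0+0+0+0+0+0+0+0+0+0+1+0+0+0+0+0+0 mod 2 = 1
  c[25] = d·G[:,25] = (10110010010100100111100101)·(00000000000000000000100000) mod 2 = 0+0+0+0+0+0+0+0+0+0+0+0+0+0+0+0+0+0+0+0+1+0+0+0+0+0 mod 2 = 1
  c[26] = d·G[:,26] = (10110010010100100111100101)·(00000000000000000000010000) mod 2 = 0+0+0+0+0+0+0+0+0+0+0+0+0+0+0+0+0+0+0+0+0+0+0+0+0+0 mod 2 = 0
  c[27] = d·G[:,27] = (10110010010100100111100101)·(00000000000000000000001000) mod 2 = 0+0+0+0+0+0+0+0+0+0+0+0+0+0+0+0+0+0+0+0+0+0+0+0+0+0 mod 2 = 0
  c[28] = d·G[:,28] = (10110010010100100111100101)·(00000000000000000000000100) mod 2 = 0+0+0+0+0+0+0+0+0+0+0+0+0+0+0+0+0+0+0+0+0+0+0+1+0+0 mod 2 = 1
  c[29] = d·G[:,29] = (10110010010100100111100101)·(00000000000000000000000010) mod 2 = 0+0+0+0+0+0+0+0+0+0+0+0+0+0+0+0+0+0+0+0+0+0+0+0+0+0 mod 2 = 0
  c[30] = d·G[:,30] = (10110010010100100111100101)·(00000000000000000000000001) mod 2 = 0+0+0+0+0+0+0+0+0+0+0+0+0+0+0+0+0+0+0+0+0+0+0+0+0+1 mod 2 = 1
Codeword = 0011011100100100100100111100101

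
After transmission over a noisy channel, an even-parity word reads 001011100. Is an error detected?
Sum of received bits: 0+0+1+0+1+1+1+0+0 = 4; 4 mod 2 = 0. Result is 0 → no error detected.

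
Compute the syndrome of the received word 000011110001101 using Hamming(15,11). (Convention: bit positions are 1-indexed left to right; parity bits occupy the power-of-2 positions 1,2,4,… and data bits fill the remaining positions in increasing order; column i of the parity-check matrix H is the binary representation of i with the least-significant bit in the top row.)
Syndrome s = H · r^T (mod 2), r = 000011110001101:
  s[0] = (101010101010101)·(000011110001101) mod 2 = 0+0+0+0+1+0+1+0+0+0+0+0+1+0+1 mod 2 = 0
  s[1] = (011001100110011)·(000011110001101) mod 2 = 0+0+0+0+0+1+1+0+0+0+0+0+0+0+1 mod 2 = 1
  s[2] = (000111100001111)·(000011110001101) mod 2 = 0+0+0+0+1+1+1+0+0+0+0+1+1+0+1 mod 2 = 0
  s[3] = (000000011111111)·(000011110001101) mod 2 = 0+0+0+0+0+0+0+1+0+0+0+1+1+0+1 mod 2 = 0
Syndrome = 0100
Non-zero syndrome: error at position 2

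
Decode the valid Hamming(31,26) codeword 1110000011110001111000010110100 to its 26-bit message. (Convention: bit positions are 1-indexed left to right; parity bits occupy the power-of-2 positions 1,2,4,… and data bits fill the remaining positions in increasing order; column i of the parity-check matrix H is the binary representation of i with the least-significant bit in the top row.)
Parity bits occupy power-of-2 positions; data bits are at positions {3,5,6,7,9,10,11,12,13,14,15,17,18,19,20,21,22,23,24,25,26,27,28,29,30,31} (1-indexed).
Extract: c[3]=1 c[5]=0 c[6]=0 c[7]=0 c[9]=1 c[10]=1 c[11]=1 c[12]=1 c[13]=0 c[14]=0 c[15]=0 c[17]=1 c[18]=1 c[19]=1 c[20]=0 c[21]=0 c[22]=0 c[23]=0 c[24]=1 c[25]=0 c[26]=1 c[27]=1 c[28]=0 c[29]=1 c[30]=0 c[31]=0
Data = 10001111000111000010110100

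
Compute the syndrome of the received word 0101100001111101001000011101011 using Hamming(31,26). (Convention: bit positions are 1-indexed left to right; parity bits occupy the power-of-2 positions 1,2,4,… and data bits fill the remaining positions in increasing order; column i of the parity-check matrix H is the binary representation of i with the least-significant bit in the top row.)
Syndrome s = H · r^T (mod 2), r = 0101100001111101001000011101011:
  s[0] = (1010101010101010101010101010101)·(0101100001111101001000011101011) mod 2 = 0+0+0+0+1+0+0+0+0+0+1+0+1+0+0+0+0+0+1+0+0+0+0+0+1+0+0+0+0+0+1 mod 2 = 0
  s[1] = (0110011001100110011001100110011)·(0101100001111101001000011101011) mod 2 = 0+1+0+0+0+0+0+0+0+1+1+0+0+1+0+0+0+0+1+0+0+0+0+0+0+1+0+0+0+1+1 mod 2 = 0
  s[2] = (0001111000011110000111100001111)·(0101100001111101001000011101011) mod 2 = 0+0+0+1+1+0+0+0+0+0+0+1+1+1+0+0+0+0+0+0+0+0+0+0+0+0+0+1+0+1+1 mod 2 = 0
  s[3] = (0000000111111110000000011111111)·(0101100001111101001000011101011) mod 2 = 0+0+0+0+0+0+0+0+0+1+1+1+1+1+0+0+0+0+0+0+0+0+0+1+1+1+0+1+0+1+1 mod 2 = 1
  s[4] = (0000000000000001111111111111111)·(0101100001111101001000011101011) mod 2 = 0+0+0+0+0+0+0+0+0+0+0+0+0+0+0+1+0+0+1+0+0+0+0+1+1+1+0+1+0+1+1 mod 2 = 0
Syndrome = 00010
Non-zero syndrome: error at position 8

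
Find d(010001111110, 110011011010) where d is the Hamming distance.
XOR = 100010100100, count of 1s = 4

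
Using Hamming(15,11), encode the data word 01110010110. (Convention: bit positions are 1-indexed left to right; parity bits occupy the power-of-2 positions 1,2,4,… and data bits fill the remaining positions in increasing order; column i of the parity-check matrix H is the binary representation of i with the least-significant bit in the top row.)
Codeword c = d · G (mod 2), d = 01110010110:
  c[0] = d·G[:,0] = (01110010110)·(11011010101) mod 2 = 0+1+0+1+0+0+1+0+1+0+0 mod 2 = 0
  c[1] = d·G[:,1] = (01110010110)·(10110110011) mod 2 = 0+0+1+1+0+0+1+0+0+1+0 mod 2 = 0
  c[2] = d·G[:,2] = (01110010110)·(10000000000) mod 2 = 0+0+0+0+0+0+0+0+0+0+0 mod 2 = 0
  c[3] = d·G[:,3] = (01110010110)·(01110001111) mod 2 = 0+1+1+1+0+0+0+0+1+1+0 mod 2 = 1
  c[4] = d·G[:,4] = (01110010110)·(01000000000) mod 2 = 0+1+0+0+0+0+0+0+0+0+0 mod 2 = 1
  c[5] = d·G[:,5] = (01110010110)·(00100000000) mod 2 = 0+0+1+0+0+0+0+0+0+0+0 mod 2 = 1
  c[6] = d·G[:,6] = (01110010110)·(00010000000) mod 2 = 0+0+0+1+0+0+0+0+0+0+0 mod 2 = 1
  c[7] = d·G[:,7] = (01110010110)·(00001111111) mod 2 = 0+0+0+0+0+0+1+0+1+1+0 mod 2 = 1
  c[8] = d·G[:,8] = (01110010110)·(00001000000) mod 2 = 0+0+0+0+0+0+0+0+0+0+0 mod 2 = 0
  c[9] = d·G[:,9] = (01110010110)·(00000100000) mod 2 = 0+0+0+0+0+0+0+0+0+0+0 mod 2 = 0
  c[10] = d·G[:,10] = (01110010110)·(00000010000) mod 2 = 0+0+0+0+0+0+1+0+0+0+0 mod 2 = 1
  c[11] = d·G[:,11] = (01110010110)·(00000001000) mod 2 = 0+0+0+0+0+0+0+0+0+0+0 mod 2 = 0
  c[12] = d·G[:,12] = (01110010110)·(00000000100) mod 2 = 0+0+0+0+0+0+0+0+1+0+0 mod 2 = 1
  c[13] = d·G[:,13] = (01110010110)·(00000000010) mod 2 = 0+0+0+0+0+0+0+0+0+1+0 mod 2 = 1
  c[14] = d·G[:,14] = (01110010110)·(00000000001) mod 2 = 0+0+0+0+0+0+0+0+0+0+0 mod 2 = 0
Codeword = 000111110010110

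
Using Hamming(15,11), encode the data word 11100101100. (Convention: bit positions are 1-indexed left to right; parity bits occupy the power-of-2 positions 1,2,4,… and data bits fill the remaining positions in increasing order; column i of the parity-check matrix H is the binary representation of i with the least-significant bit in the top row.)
Codeword c = d · G (mod 2), d = 11100101100:
  c[0] = d·G[:,0] = (11100101100)·(11011010101) mod 2 = 1+1+0+0+0+0+0+0+1+0+0 mod 2 = 1
  c[1] = d·G[:,1] = (11100101100)·(10110110011) mod 2 = 1+0+1+0+0+1+0+0+0+0+0 mod 2 = 1
  c[2] = d·G[:,2] = (11100101100)·(10000000000) mod 2 = 1+0+0+0+0+0+0+0+0+0+0 mod 2 = 1
  c[3] = d·G[:,3] = (11100101100)·(01110001111) mod 2 = 0+1+1+0+0+0+0+1+1+0+0 mod 2 = 0
  c[4] = d·G[:,4] = (11100101100)·(01000000000) mod 2 = 0+1+0+0+0+0+0+0+0+0+0 mod 2 = 1
  c[5] = d·G[:,5] = (11100101100)·(00100000000) mod 2 = 0+0+1+0+0+0+0+0+0+0+0 mod 2 = 1
  c[6] = d·G[:,6] = (11100101100)·(00010000000) mod 2 = 0+0+0+0+0+0+0+0+0+0+0 mod 2 = 0
  c[7] = d·G[:,7] = (11100101100)·(00001111111) mod 2 = 0+0+0+0+0+1+0+1+1+0+0 mod 2 = 1
  c[8] = d·G[:,8] = (11100101100)·(00001000000) mod 2 = 0+0+0+0+0+0+0+0+0+0+0 mod 2 = 0
  c[9] = d·G[:,9] = (11100101100)·(00000100000) mod 2 = 0+0+0+0+0+1+0+0+0+0+0 mod 2 = 1
  c[10] = d·G[:,10] = (11100101100)·(00000010000) mod 2 = 0+0+0+0+0+0+0+0+0+0+0 mod 2 = 0
  c[11] = d·G[:,11] = (11100101100)·(00000001000) mod 2 = 0+0+0+0+0+0+0+1+0+0+0 mod 2 = 1
  c[12] = d·G[:,12] = (11100101100)·(00000000100) mod 2 = 0+0+0+0+0+0+0+0+1+0+0 mod 2 = 1
  c[13] = d·G[:,13] = (11100101100)·(00000000010) mod 2 = 0+0+0+0+0+0+0+0+0+0+0 mod 2 = 0
  c[14] = d·G[:,14] = (11100101100)·(00000000001) mod 2 = 0+0+0+0+0+0+0+0+0+0+0 mod 2 = 0
Codeword = 111011010101100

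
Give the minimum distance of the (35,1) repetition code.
d_min = 35 (the only two codewords are 0…0 and 1…1, differing in all 35 positions).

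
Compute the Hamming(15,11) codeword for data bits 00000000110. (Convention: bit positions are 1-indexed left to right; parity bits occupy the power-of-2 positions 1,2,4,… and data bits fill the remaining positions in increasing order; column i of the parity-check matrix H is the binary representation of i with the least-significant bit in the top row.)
Codeword c = d · G (mod 2), d = 00000000110:
  c[0] = d·G[:,0] = (00000000110)·(11011010101) mod 2 = 0+0+0+0+0+0+0+0+1+0+0 mod 2 = 1
  c[1] = d·G[:,1] = (00000000110)·(10110110011) mod 2 = 0+0+0+0+0+0+0+0+0+1+0 mod 2 = 1
  c[2] = d·G[:,2] = (00000000110)·(10000000000) mod 2 = 0+0+0+0+0+0+0+0+0+0+0 mod 2 = 0
  c[3] = d·G[:,3] = (00000000110)·(01110001111) mod 2 = 0+0+0+0+0+0+0+0+1+1+0 mod 2 = 0
  c[4] = d·G[:,4] = (00000000110)·(01000000000) mod 2 = 0+0+0+0+0+0+0+0+0+0+0 mod 2 = 0
  c[5] = d·G[:,5] = (00000000110)·(00100000000) mod 2 = 0+0+0+0+0+0+0+0+0+0+0 mod 2 = 0
  c[6] = d·G[:,6] = (00000000110)·(00010000000) mod 2 = 0+0+0+0+0+0+0+0+0+0+0 mod 2 = 0
  c[7] = d·G[:,7] = (00000000110)·(00001111111) mod 2 = 0+0+0+0+0+0+0+0+1+1+0 mod 2 = 0
  c[8] = d·G[:,8] = (00000000110)·(00001000000) mod 2 = 0+0+0+0+0+0+0+0+0+0+0 mod 2 = 0
  c[9] = d·G[:,9] = (00000000110)·(00000100000) mod 2 = 0+0+0+0+0+0+0+0+0+0+0 mod 2 = 0
  c[10] = d·G[:,10] = (00000000110)·(00000010000) mod 2 = 0+0+0+0+0+0+0+0+0+0+0 mod 2 = 0
  c[11] = d·G[:,11] = (00000000110)·(00000001000) mod 2 = 0+0+0+0+0+0+0+0+0+0+0 mod 2 = 0
  c[12] = d·G[:,12] = (00000000110)·(00000000100) mod 2 = 0+0+0+0+0+0+0+0+1+0+0 mod 2 = 1
  c[13] = d·G[:,13] = (00000000110)·(00000000010) mod 2 = 0+0+0+0+0+0+0+0+0+1+0 mod 2 = 1
  c[14] = d·G[:,14] = (00000000110)·(00000000001) mod 2 = 0+0+0+0+0+0+0+0+0+0+0 mod 2 = 0
Codeword = 110000000000110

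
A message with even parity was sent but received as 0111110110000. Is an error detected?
Sum of received bits: 0+1+1+1+1+1+0+1+1+0+0+0+0 = 7; 7 mod 2 = 1. Result is 1 ≠ 0 → error detected.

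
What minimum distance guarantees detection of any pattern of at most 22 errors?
Detecting e errors requires d_min ≥ e + 1 = 22 + 1 = 23.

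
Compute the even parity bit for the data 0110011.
Sum of data bits: 0+1+1+0+0+1+1 = 4.
4 mod 2 = 0, so parity bit = 0.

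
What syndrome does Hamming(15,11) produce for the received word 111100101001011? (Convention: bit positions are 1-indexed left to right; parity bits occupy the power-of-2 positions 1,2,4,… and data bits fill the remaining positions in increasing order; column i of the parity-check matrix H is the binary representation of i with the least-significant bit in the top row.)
Syndrome s = H · r^T (mod 2), r = 111100101001011:
  s[0] = (101010101010101)·(111100101001011) mod 2 = 1+0+1+0+0+0+1+0+1+0+0+0+0+0+1 mod 2 = 1
  s[1] = (011001100110011)·(111100101001011) mod 2 = 0+1+1+0+0+0+1+0+0+0+0+0+0+1+1 mod 2 = 1
  s[2] = (000111100001111)·(111100101001011) mod 2 = 0+0+0+1+0+0+1+0+0+0+0+1+0+1+1 mod 2 = 1
  s[3] = (000000011111111)·(111100101001011) mod 2 = 0+0+0+0+0+0+0+0+1+0+0+1+0+1+1 mod 2 = 0
Syndrome = 1110
Non-zero syndrome: error at position 7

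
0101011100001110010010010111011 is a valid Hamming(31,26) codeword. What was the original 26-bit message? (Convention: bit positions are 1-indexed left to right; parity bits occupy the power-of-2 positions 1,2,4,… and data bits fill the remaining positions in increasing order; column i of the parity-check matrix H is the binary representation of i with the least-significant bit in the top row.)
Parity bits occupy power-of-2 positions; data bits are at positions {3,5,6,7,9,10,11,12,13,14,15,17,18,19,20,21,22,23,24,25,26,27,28,29,30,31} (1-indexed).
Extract: c[3]=0 c[5]=0 c[6]=1 c[7]=1 c[9]=0 c[10]=0 c[11]=0 c[12]=0 c[13]=1 c[14]=1 c[15]=1 c[17]=0 c[18]=1 c[19]=0 c[20]=0 c[21]=1 c[22]=0 c[23]=0 c[24]=1 c[25]=0 c[26]=1 c[27]=1 c[28]=1 c[29]=0 c[30]=1 c[31]=1
Data = 00110000111010010010111011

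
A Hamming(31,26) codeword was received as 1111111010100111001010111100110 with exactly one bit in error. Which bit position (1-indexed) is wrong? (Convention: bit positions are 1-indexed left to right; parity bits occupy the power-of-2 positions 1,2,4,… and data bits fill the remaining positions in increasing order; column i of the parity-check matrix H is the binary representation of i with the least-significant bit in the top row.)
Syndrome s = H · r^T (mod 2), r = 1111111010100111001010111100110:
  s[0] = (1010101010101010101010101010101)·(1111111010100111001010111100110) mod 2 = 1+0+1+0+1+0+1+0+1+0+1+0+0+0+1+0+0+0+1+0+1+0+1+0+1+0+0+0+1+0+0 mod 2 = 0
  s[1] = (0110011001100110011001100110011)·(1111111010100111001010111100110) mod 2 = 0+1+1+0+0+1+1+0+0+0+1+0+0+1+1+0+0+0+1+0+0+0+1+0+0+1+0+0+0+1+0 mod 2 = 1
  s[2] = (0001111000011110000111100001111)·(1111111010100111001010111100110) mod 2 = 0+0+0+1+1+1+1+0+0+0+0+0+0+1+1+0+0+0+0+0+1+0+1+0+0+0+0+0+1+1+0 mod 2 = 0
  s[3] = (0000000111111110000000011111111)·(1111111010100111001010111100110) mod 2 = 0+0+0+0+0+0+0+0+1+0+1+0+0+1+1+0+0+0+0+0+0+0+0+1+1+1+0+0+1+1+0 mod 2 = 1
  s[4] = (0000000000000001111111111111111)·(1111111010100111001010111100110) mod 2 = 0+0+0+0+0+0+0+0+0+0+0+0+0+0+0+1+0+0+1+0+1+0+1+1+1+1+0+0+1+1+0 mod 2 = 1
Syndrome = 01011
Column i of H is the binary representation of i, so the syndrome is the binary index of the flipped bit.
Read s = 01011 with s[0] as LSB: 0·2^0 + 1·2^1 + 0·2^2 + 1·2^3 + 1·2^4 = 26.
Error is at bit position 26.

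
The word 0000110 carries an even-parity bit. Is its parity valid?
Sum of all bits: 0+0+0+0+1+1+0 = 2; 2 mod 2 = 0. Result is 0 → valid parity.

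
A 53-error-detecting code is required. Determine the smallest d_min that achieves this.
Detecting e errors requires d_min ≥ e + 1 = 53 + 1 = 54.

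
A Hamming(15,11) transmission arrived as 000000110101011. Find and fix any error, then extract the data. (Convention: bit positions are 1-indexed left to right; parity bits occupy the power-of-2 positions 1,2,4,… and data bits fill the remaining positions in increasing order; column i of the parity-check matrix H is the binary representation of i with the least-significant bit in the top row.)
Syndrome s = H · r^T (mod 2), r = 000000110101011:
  s[0] = (101010101010101)·(000000110101011) mod 2 = 0+0+0+0+0+0+1+0+0+0+0+0+0+0+1 mod 2 = 0
  s[1] = (011001100110011)·(000000110101011) mod 2 = 0+0+0+0+0+0+1+0+0+1+0+0+0+1+1 mod 2 = 0
  s[2] = (000111100001111)·(000000110101011) mod 2 = 0+0+0+0+0+0+1+0+0+0+0+1+0+1+1 mod 2 = 0
  s[3] = (000000011111111)·(000000110101011) mod 2 = 0+0+0+0+0+0+0+1+0+1+0+1+0+1+1 mod 2 = 1
Syndrome = 0001
Column 8 of H equals this syndrome → error at bit 8 (1-indexed).
Flip bit 8: 000000110101011 → 000000100101011
Extract data bits at positions {3,5,6,7,9,10,11,12,13,14,15}: 00010101011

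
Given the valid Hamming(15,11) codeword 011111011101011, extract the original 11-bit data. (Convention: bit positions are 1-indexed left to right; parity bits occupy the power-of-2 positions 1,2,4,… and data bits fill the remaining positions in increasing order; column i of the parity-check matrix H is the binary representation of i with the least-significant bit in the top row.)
Parity bits occupy power-of-2 positions; data bits are at positions {3,5,6,7,9,10,11,12,13,14,15} (1-indexed).
Extract: c[3]=1 c[5]=1 c[6]=1 c[7]=0 c[9]=1 c[10]=1 c[11]=0 c[12]=1 c[13]=0 c[14]=1 c[15]=1
Data = 11101101011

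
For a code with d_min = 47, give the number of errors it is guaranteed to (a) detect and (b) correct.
(a) Detection requires d_min ≥ e+1, so e ≤ d_min − 1 = 46.
(b) Correction requires d_min ≥ 2t+1, so t ≤ ⌊(d_min − 1)/2⌋ = ⌊46/2⌋ = 23.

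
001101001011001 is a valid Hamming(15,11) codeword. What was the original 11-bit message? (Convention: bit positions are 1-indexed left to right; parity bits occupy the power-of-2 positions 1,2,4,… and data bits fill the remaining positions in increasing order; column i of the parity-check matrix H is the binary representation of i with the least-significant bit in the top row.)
Parity bits occupy power-of-2 positions; data bits are at positions {3,5,6,7,9,10,11,12,13,14,15} (1-indexed).
Extract: c[3]=1 c[5]=0 c[6]=1 c[7]=0 c[9]=1 c[10]=0 c[11]=1 c[12]=1 c[13]=0 c[14]=0 c[15]=1
Data = 10101011001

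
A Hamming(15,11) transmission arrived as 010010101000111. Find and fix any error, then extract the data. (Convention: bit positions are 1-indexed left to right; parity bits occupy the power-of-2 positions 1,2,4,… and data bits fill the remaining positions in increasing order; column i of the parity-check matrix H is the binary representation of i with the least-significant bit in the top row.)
Syndrome s = H · r^T (mod 2), r = 010010101000111:
  s[0] = (101010101010101)·(010010101000111) mod 2 = 0+0+0+0+1+0+1+0+1+0+0+0+1+0+1 mod 2 = 1
  s[1] = (011001100110011)·(010010101000111) mod 2 = 0+1+0+0+0+0+1+0+0+0+0+0+0+1+1 mod 2 = 0
  s[2] = (000111100001111)·(010010101000111) mod 2 = 0+0+0+0+1+0+1+0+0+0+0+0+1+1+1 mod 2 = 1
  s[3] = (000000011111111)·(010010101000111) mod 2 = 0+0+0+0+0+0+0+0+1+0+0+0+1+1+1 mod 2 = 0
Syndrome = 1010
Column 5 of H equals this syndrome → error at bit 5 (1-indexed).
Flip bit 5: 010010101000111 → 010000101000111
Extract data bits at positions {3,5,6,7,9,10,11,12,13,14,15}: 00011000111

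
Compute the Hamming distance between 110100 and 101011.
XOR = 011111, count of 1s = 5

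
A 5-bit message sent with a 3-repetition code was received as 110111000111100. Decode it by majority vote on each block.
Split into 3-bit blocks and majority-vote each:
  block 1 = 110: 2 ones, 1 zeros → 1
  block 2 = 111: 3 ones, 0 zeros → 1
  block 3 = 000: 0 ones, 3 zeros → 0
  block 4 = 111: 3 ones, 0 zeros → 1
  block 5 = 100: 1 ones, 2 zeros → 0
Decoded = 11010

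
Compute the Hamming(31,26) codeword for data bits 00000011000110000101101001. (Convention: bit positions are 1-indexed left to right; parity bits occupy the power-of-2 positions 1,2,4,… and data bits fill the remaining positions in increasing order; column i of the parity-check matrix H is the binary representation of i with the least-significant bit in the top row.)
Codeword c = d · G (mod 2), d = 00000011000110000101101001:
  c[0] = d·G[:,0] = (00000011000110000101101001)·(11011010101101010101010101) mod 2 = 0+0+0+0+0+0+1+0+0+0+0+1+0+0+0+0+0+1+0+1+0+0+0+0+0+1 mod 2 = 1
  c[1] = d·G[:,1] = (00000011000110000101101001)·(10110110011011001100110011) mod 2 = 0+0+0+0+0+0+1+0+0+0+0+0+1+0+0+0+0+1+0+0+1+0+0+0+0+1 mod 2 = 1
  c[2] = d·G[:,2] = (00000011000110000101101001)·(10000000000000000000000000) mod 2 = 0+0+0+0+0+0+0+0+0+0+0+0+0+0+0+0+0+0+0+0+0+0+0+0+0+0 mod 2 = 0
  c[3] = d·G[:,3] = (00000011000110000101101001)·(01110001111000111100001111) mod 2 = 0+0+0+0+0+0+0+1+0+0+0+0+0+0+0+0+0+1+0+0+0+0+1+0+0+1 mod 2 = 0
  c[4] = d·G[:,4] = (00000011000110000101101001)·(01000000000000000000000000) mod 2 = 0+0+0+0+0+0+0+0+0+0+0+0+0+0+0+0+0+0+0+0+0+0+0+0+0+0 mod 2 = 0
  c[5] = d·G[:,5] = (00000011000110000101101001)·(00100000000000000000000000) mod 2 = 0+0+0+0+0+0+0+0+0+0+0+0+0+0+0+0+0+0+0+0+0+0+0+0+0+0 mod 2 = 0
  c[6] = d·G[:,6] = (00000011000110000101101001)·(00010000000000000000000000) mod 2 = 0+0+0+0+0+0+0+0+0+0+0+0+0+0+0+0+0+0+0+0+0+0+0+0+0+0 mod 2 = 0
  c[7] = d·G[:,7] = (00000011000110000101101001)·(00001111111000000011111111) mod 2 = 0+0+0+0+0+0+1+1+0+0+0+0+0+0+0+0+0+0+0+1+1+0+1+0+0+1 mod 2 = 0
  c[8] = d·G[:,8] = (00000011000110000101101001)·(00001000000000000000000000) mod 2 = 0+0+0+0+0+0+0+0+0+0+0+0+0+0+0+0+0+0+0+0+0+0+0+0+0+0 mod 2 = 0
  c[9] = d·G[:,9] = (00000011000110000101101001)·(00000100000000000000000000) mod 2 = 0+0+0+0+0+0+0+0+0+0+0+0+0+0+0+0+0+0+0+0+0+0+0+0+0+0 mod 2 = 0
  c[10] = d·G[:,10] = (00000011000110000101101001)·(00000010000000000000000000) mod 2 = 0+0+0+0+0+0+1+0+0+0+0+0+0+0+0+0+0+0+0+0+0+0+0+0+0+0 mod 2 = 1
  c[11] = d·G[:,11] = (00000011000110000101101001)·(00000001000000000000000000) mod 2 = 0+0+0+0+0+0+0+1+0+0+0+0+0+0+0+0+0+0+0+0+0+0+0+0+0+0 mod 2 = 1
  c[12] = d·G[:,12] = (00000011000110000101101001)·(00000000100000000000000000) mod 2 = 0+0+0+0+0+0+0+0+0+0+0+0+0+0+0+0+0+0+0+0+0+0+0+0+0+0 mod 2 = 0
  c[13] = d·G[:,13] = (00000011000110000101101001)·(00000000010000000000000000) mod 2 = 0+0+0+0+0+0+0+0+0+0+0+0+0+0+0+0+0+0+0+0+0+0+0+0+0+0 mod 2 = 0
  c[14] = d·G[:,14] = (00000011000110000101101001)·(00000000001000000000000000) mod 2 = 0+0+0+0+0+0+0+0+0+0+0+0+0+0+0+0+0+0+0+0+0+0+0+0+0+0 mod 2 = 0
  c[15] = d·G[:,15] = (00000011000110000101101001)·(00000000000111111111111111) mod 2 = 0+0+0+0+0+0+0+0+0+0+0+1+1+0+0+0+0+1+0+1+1+0+1+0+0+1 mod 2 = 1
  c[16] = d·G[:,16] = (00000011000110000101101001)·(00000000000100000000000000) mod 2 = 0+0+0+0+0+0+0+0+0+0+0+1+0+0+0+0+0+0+0+0+0+0+0+0+0+0 mod 2 = 1
  c[17] = d·G[:,17] = (00000011000110000101101001)·(00000000000010000000000000) mod 2 = 0+0+0+0+0+0+0+0+0+0+0+0+1+0+0+0+0+0+0+0+0+0+0+0+0+0 mod 2 = 1
  c[18] = d·G[:,18] = (00000011000110000101101001)·(00000000000001000000000000) mod 2 = 0+0+0+0+0+0+0+0+0+0+0+0+0+0+0+0+0+0+0+0+0+0+0+0+0+0 mod 2 = 0
  c[19] = d·G[:,19] = (00000011000110000101101001)·(00000000000000100000000000) mod 2 = 0+0+0+0+0+0+0+0+0+0+0+0+0+0+0+0+0+0+0+0+0+0+0+0+0+0 mod 2 = 0
  c[20] = d·G[:,20] = (00000011000110000101101001)·(00000000000000010000000000) mod 2 = 0+0+0+0+0+0+0+0+0+0+0+0+0+0+0+0+0+0+0+0+0+0+0+0+0+0 mod 2 = 0
  c[21] = d·G[:,21] = (00000011000110000101101001)·(00000000000000001000000000) mod 2 = 0+0+0+0+0+0+0+0+0+0+0+0+0+0+0+0+0+0+0+0+0+0+0+0+0+0 mod 2 = 0
  c[22] = d·G[:,22] = (00000011000110000101101001)·(00000000000000000100000000) mod 2 = 0+0+0+0+0+0+0+0+0+0+0+0+0+0+0+0+0+1+0+0+0+0+0+0+0+0 mod 2 = 1
  c[23] = d·G[:,23] = (00000011000110000101101001)·(00000000000000000010000000) mod 2 = 0+0+0+0+0+0+0+0+0+0+0+0+0+0+0+0+0+0+0+0+0+0+0+0+0+0 mod 2 = 0
  c[24] = d·G[:,24] = (00000011000110000101101001)·(00000000000000000001000000) mod 2 = 0+0+0+0+0+0+0+0+0+0+0+0+0+0+0+0+0+0+0+1+0+0+0+0+0+0 mod 2 = 1
  c[25] = d·G[:,25] = (00000011000110000101101001)·(00000000000000000000100000) mod 2 = 0+0+0+0+0+0+0+0+0+0+0+0+0+0+0+0+0+0+0+0+1+0+0+0+0+0 mod 2 = 1
  c[26] = d·G[:,26] = (00000011000110000101101001)·(00000000000000000000010000) mod 2 = 0+0+0+0+0+0+0+0+0+0+0+0+0+0+0+0+0+0+0+0+0+0+0+0+0+0 mod 2 = 0
  c[27] = d·G[:,27] = (00000011000110000101101001)·(00000000000000000000001000) mod 2 = 0+0+0+0+0+0+0+0+0+0+0+0+0+0+0+0+0+0+0+0+0+0+1+0+0+0 mod 2 = 1
  c[28] = d·G[:,28] = (00000011000110000101101001)·(00000000000000000000000100) mod 2 = 0+0+0+0+0+0+0+0+0+0+0+0+0+0+0+0+0+0+0+0+0+0+0+0+0+0 mod 2 = 0
  c[29] = d·G[:,29] = (00000011000110000101101001)·(00000000000000000000000010) mod 2 = 0+0+0+0+0+0+0+0+0+0+0+0+0+0+0+0+0+0+0+0+0+0+0+0+0+0 mod 2 = 0
  c[30] = d·G[:,30] = (00000011000110000101101001)·(00000000000000000000000001) mod 2 = 0+0+0+0+0+0+0+0+0+0+0+0+0+0+0+0+0+0+0+0+0+0+0+0+0+1 mod 2 = 1
Codeword = 1100000000110001110000101101001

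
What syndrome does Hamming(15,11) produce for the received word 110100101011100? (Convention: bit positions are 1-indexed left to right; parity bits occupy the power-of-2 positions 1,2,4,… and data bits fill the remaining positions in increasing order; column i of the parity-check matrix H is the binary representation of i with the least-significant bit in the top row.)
Syndrome s = H · r^T (mod 2), r = 110100101011100:
  s[0] = (101010101010101)·(110100101011100) mod 2 = 1+0+0+0+0+0+1+0+1+0+1+0+1+0+0 mod 2 = 1
  s[1] = (011001100110011)·(110100101011100) mod 2 = 0+1+0+0+0+0+1+0+0+0+1+0+0+0+0 mod 2 = 1
  s[2] = (000111100001111)·(110100101011100) mod 2 = 0+0+0+1+0+0+1+0+0+0+0+1+1+0+0 mod 2 = 0
  s[3] = (000000011111111)·(110100101011100) mod 2 = 0+0+0+0+0+0+0+0+1+0+1+1+1+0+0 mod 2 = 0
Syndrome = 1100
Non-zero syndrome: error at position 3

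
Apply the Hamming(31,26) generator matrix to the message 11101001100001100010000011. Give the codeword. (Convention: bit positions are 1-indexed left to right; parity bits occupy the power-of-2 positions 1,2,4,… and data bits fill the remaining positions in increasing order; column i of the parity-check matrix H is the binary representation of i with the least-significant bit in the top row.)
Codeword c = d · G (mod 2), d = 11101001100001100010000011:
  c[0] = d·G[:,0] = (11101001100001100010000011)·(11011010101101010101010101) mod 2 = 1+1+0+0+1+0+0+0+1+0+0+0+0+1+0+0+0+0+0+0+0+0+0+0+0+1 mod 2 = 0
  c[1] = d·G[:,1] = (11101001100001100010000011)·(10110110011011001100110011) mod 2 = 1+0+1+0+0+0+0+0+0+0+0+0+0+1+0+0+0+0+0+0+0+0+0+0+1+1 mod 2 = 1
  c[2] = d·G[:,2] = (11101001100001100010000011)·(10000000000000000000000000) mod 2 = 1+0+0+0+0+0+0+0+0+0+0+0+0+0+0+0+0+0+0+0+0+0+0+0+0+0 mod 2 = 1
  c[3] = d·G[:,3] = (11101001100001100010000011)·(01110001111000111100001111) mod 2 = 0+1+1+0+0+0+0+1+1+0+0+0+0+0+1+0+0+0+0+0+0+0+0+0+1+1 mod 2 = 1
  c[4] = d·G[:,4] = (11101001100001100010000011)·(01000000000000000000000000) mod 2 = 0+1+0+0+0+0+0+0+0+0+0+0+0+0+0+0+0+0+0+0+0+0+0+0+0+0 mod 2 = 1
  c[5] = d·G[:,5] = (11101001100001100010000011)·(00100000000000000000000000) mod 2 = 0+0+1+0+0+0+0+0+0+0+0+0+0+0+0+0+0+0+0+0+0+0+0+0+0+0 mod 2 = 1
  c[6] = d·G[:,6] = (11101001100001100010000011)·(00010000000000000000000000) mod 2 = 0+0+0+0+0+0+0+0+0+0+0+0+0+0+0+0+0+0+0+0+0+0+0+0+0+0 mod 2 = 0
  c[7] = d·G[:,7] = (11101001100001100010000011)·(00001111111000000011111111) mod 2 = 0+0+0+0+1+0+0+1+1+0+0+0+0+0+0+0+0+0+1+0+0+0+0+0+1+1 mod 2 = 0
  c[8] = d·G[:,8] = (11101001100001100010000011)·(00001000000000000000000000) mod 2 = 0+0+0+0+1+0+0+0+0+0+0+0+0+0+0+0+0+0+0+0+0+0+0+0+0+0 mod 2 = 1
  c[9] = d·G[:,9] = (11101001100001100010000011)·(00000100000000000000000000) mod 2 = 0+0+0+0+0+0+0+0+0+0+0+0+0+0+0+0+0+0+0+0+0+0+0+0+0+0 mod 2 = 0
  c[10] = d·G[:,10] = (11101001100001100010000011)·(00000010000000000000000000) mod 2 = 0+0+0+0+0+0+0+0+0+0+0+0+0+0+0+0+0+0+0+0+0+0+0+0+0+0 mod 2 = 0
  c[11] = d·G[:,11] = (11101001100001100010000011)·(00000001000000000000000000) mod 2 = 0+0+0+0+0+0+0+1+0+0+0+0+0+0+0+0+0+0+0+0+0+0+0+0+0+0 mod 2 = 1
  c[12] = d·G[:,12] = (11101001100001100010000011)·(00000000100000000000000000) mod 2 = 0+0+0+0+0+0+0+0+1+0+0+0+0+0+0+0+0+0+0+0+0+0+0+0+0+0 mod 2 = 1
  c[13] = d·G[:,13] = (11101001100001100010000011)·(00000000010000000000000000) mod 2 = 0+0+0+0+0+0+0+0+0+0+0+0+0+0+0+0+0+0+0+0+0+0+0+0+0+0 mod 2 = 0
  c[14] = d·G[:,14] = (11101001100001100010000011)·(00000000001000000000000000) mod 2 = 0+0+0+0+0+0+0+0+0+0+0+0+0+0+0+0+0+0+0+0+0+0+0+0+0+0 mod 2 = 0
  c[15] = d·G[:,15] = (11101001100001100010000011)·(00000000000111111111111111) mod 2 = 0+0+0+0+0+0+0+0+0+0+0+0+0+1+1+0+0+0+1+0+0+0+0+0+1+1 mod 2 = 1
  c[16] = d·G[:,16] = (11101001100001100010000011)·(00000000000100000000000000) mod 2 = 0+0+0+0+0+0+0+0+0+0+0+0+0+0+0+0+0+0+0+0+0+0+0+0+0+0 mod 2 = 0
  c[17] = d·G[:,17] = (11101001100001100010000011)·(00000000000010000000000000) mod 2 = 0+0+0+0+0+0+0+0+0+0+0+0+0+0+0+0+0+0+0+0+0+0+0+0+0+0 mod 2 = 0
  c[18] = d·G[:,18] = (11101001100001100010000011)·(00000000000001000000000000) mod 2 = 0+0+0+0+0+0+0+0+0+0+0+0+0+1+0+0+0+0+0+0+0+0+0+0+0+0 mod 2 = 1
  c[19] = d·G[:,19] = (11101001100001100010000011)·(00000000000000100000000000) mod 2 = 0+0+0+0+0+0+0+0+0+0+0+0+0+0+1+0+0+0+0+0+0+0+0+0+0+0 mod 2 = 1
  c[20] = d·G[:,20] = (11101001100001100010000011)·(00000000000000010000000000) mod 2 = 0+0+0+0+0+0+0+0+0+0+0+0+0+0+0+0+0+0+0+0+0+0+0+0+0+0 mod 2 = 0
  c[21] = d·G[:,21] = (11101001100001100010000011)·(00000000000000001000000000) mod 2 = 0+0+0+0+0+0+0+0+0+0+0+0+0+0+0+0+0+0+0+0+0+0+0+0+0+0 mod 2 = 0
  c[22] = d·G[:,22] = (11101001100001100010000011)·(00000000000000000100000000) mod 2 = 0+0+0+0+0+0+0+0+0+0+0+0+0+0+0+0+0+0+0+0+0+0+0+0+0+0 mod 2 = 0
  c[23] = d·G[:,23] = (11101001100001100010000011)·(00000000000000000010000000) mod 2 = 0+0+0+0+0+0+0+0+0+0+0+0+0+0+0+0+0+0+1+0+0+0+0+0+0+0 mod 2 = 1
  c[24] = d·G[:,24] = (11101001100001100010000011)·(00000000000000000001000000) mod 2 = 0+0+0+0+0+0+0+0+0+0+0+0+0+0+0+0+0+0+0+0+0+0+0+0+0+0 mod 2 = 0
  c[25] = d·G[:,25] = (11101001100001100010000011)·(00000000000000000000100000) mod 2 = 0+0+0+0+0+0+0+0+0+0+0+0+0+0+0+0+0+0+0+0+0+0+0+0+0+0 mod 2 = 0
  c[26] = d·G[:,26] = (11101001100001100010000011)·(00000000000000000000010000) mod 2 = 0+0+0+0+0+0+0+0+0+0+0+0+0+0+0+0+0+0+0+0+0+0+0+0+0+0 mod 2 = 0
  c[27] = d·G[:,27] = (11101001100001100010000011)·(00000000000000000000001000) mod 2 = 0+0+0+0+0+0+0+0+0+0+0+0+0+0+0+0+0+0+0+0+0+0+0+0+0+0 mod 2 = 0
  c[28] = d·G[:,28] = (11101001100001100010000011)·(00000000000000000000000100) mod 2 = 0+0+0+0+0+0+0+0+0+0+0+0+0+0+0+0+0+0+0+0+0+0+0+0+0+0 mod 2 = 0
  c[29] = d·G[:,29] = (11101001100001100010000011)·(00000000000000000000000010) mod 2 = 0+0+0+0+0+0+0+0+0+0+0+0+0+0+0+0+0+0+0+0+0+0+0+0+1+0 mod 2 = 1
  c[30] = d·G[:,30] = (11101001100001100010000011)·(00000000000000000000000001) mod 2 = 0+0+0+0+0+0+0+0+0+0+0+0+0+0+0+0+0+0+0+0+0+0+0+0+0+1 mod 2 = 1
Codeword = 0111110010011001001100010000011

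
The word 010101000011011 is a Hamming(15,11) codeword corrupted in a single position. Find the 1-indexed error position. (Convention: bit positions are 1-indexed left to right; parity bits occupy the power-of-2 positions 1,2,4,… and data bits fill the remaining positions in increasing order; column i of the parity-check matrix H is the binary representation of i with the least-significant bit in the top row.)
Syndrome s = H · r^T (mod 2), r = 010101000011011:
  s[0] = (101010101010101)·(010101000011011) mod 2 = 0+0+0+0+0+0+0+0+0+0+1+0+0+0+1 mod 2 = 0
  s[1] = (011001100110011)·(010101000011011) mod 2 = 0+1+0+0+0+1+0+0+0+0+1+0+0+1+1 mod 2 = 1
  s[2] = (000111100001111)·(010101000011011) mod 2 = 0+0+0+1+0+1+0+0+0+0+0+1+0+1+1 mod 2 = 1
  s[3] = (000000011111111)·(010101000011011) mod 2 = 0+0+0+0+0+0+0+0+0+0+1+1+0+1+1 mod 2 = 0
Syndrome = 0110
Column i of H is the binary representation of i, so the syndrome is the binary index of the flipped bit.
Read s = 0110 with s[0] as LSB: 0·2^0 + 1·2^1 + 1·2^2 + 0·2^3 = 6.
Error is at bit position 6.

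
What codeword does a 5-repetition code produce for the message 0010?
Repeat each bit 5× and concatenate:
0→00000  0→00000  1→11111  0→00000
Codeword = 00000000001111100000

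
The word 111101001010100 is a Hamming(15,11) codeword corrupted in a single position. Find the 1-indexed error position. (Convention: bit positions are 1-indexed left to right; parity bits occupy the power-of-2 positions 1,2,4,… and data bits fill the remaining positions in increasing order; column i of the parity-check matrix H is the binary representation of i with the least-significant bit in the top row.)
Syndrome s = H · r^T (mod 2), r = 111101001010100:
  s[0] = (101010101010101)·(111101001010100) mod 2 = 1+0+1+0+0+0+0+0+1+0+1+0+1+0+0 mod 2 = 1
  s[1] = (011001100110011)·(111101001010100) mod 2 = 0+1+1+0+0+1+0+0+0+0+1+0+0+0+0 mod 2 = 0
  s[2] = (000111100001111)·(111101001010100) mod 2 = 0+0+0+1+0+1+0+0+0+0+0+0+1+0+0 mod 2 = 1
  s[3] = (000000011111111)·(111101001010100) mod 2 = 0+0+0+0+0+0+0+0+1+0+1+0+1+0+0 mod 2 = 1
Syndrome = 1011
Column i of H is the binary representation of i, so the syndrome is the binary index of the flipped bit.
Read s = 1011 with s[0] as LSB: 1·2^0 + 0·2^1 + 1·2^2 + 1·2^3 = 13.
Error is at bit position 13.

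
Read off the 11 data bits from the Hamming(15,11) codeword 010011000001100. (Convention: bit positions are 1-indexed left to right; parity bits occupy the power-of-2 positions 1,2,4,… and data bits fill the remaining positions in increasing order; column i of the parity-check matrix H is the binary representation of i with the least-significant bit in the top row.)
Parity bits occupy power-of-2 positions; data bits are at positions {3,5,6,7,9,10,11,12,13,14,15} (1-indexed).
Extract: c[3]=0 c[5]=1 c[6]=1 c[7]=0 c[9]=0 c[10]=0 c[11]=0 c[12]=1 c[13]=1 c[14]=0 c[15]=0
Data = 01100001100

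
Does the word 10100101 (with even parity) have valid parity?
Sum of all bits: 1+0+1+0+0+1+0+1 = 4; 4 mod 2 = 0. Result is 0 → valid parity.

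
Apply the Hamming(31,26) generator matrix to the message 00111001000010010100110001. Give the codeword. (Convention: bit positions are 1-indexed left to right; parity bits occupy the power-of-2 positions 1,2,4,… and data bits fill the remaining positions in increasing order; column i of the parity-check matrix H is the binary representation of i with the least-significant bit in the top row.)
Codeword c = d · G (mod 2), d = 00111001000010010100110001:
  c[0] = d·G[:,0] = (00111001000010010100110001)·(11011010101101010101010101) mod 2 = 0+0+0+1+1+0+0+0+0+0+0+0+0+0+0+1+0+1+0+0+0+1+0+0+0+1 mod 2 = 0
  c[1] = d·G[:,1] = (00111001000010010100110001)·(10110110011011001100110011) mod 2 = 0+0+1+1+0+0+0+0+0+0+0+0+1+0+0+0+0+1+0+0+1+1+0+0+0+1 mod 2 = 1
  c[2] = d·G[:,2] = (00111001000010010100110001)·(10000000000000000000000000) mod 2 = 0+0+0+0+0+0+0+0+0+0+0+0+0+0+0+0+0+0+0+0+0+0+0+0+0+0 mod 2 = 0
  c[3] = d·G[:,3] = (00111001000010010100110001)·(01110001111000111100001111) mod 2 = 0+0+1+1+0+0+0+1+0+0+0+0+0+0+0+1+0+1+0+0+0+0+0+0+0+1 mod 2 = 0
  c[4] = d·G[:,4] = (00111001000010010100110001)·(01000000000000000000000000) mod 2 = 0+0+0+0+0+0+0+0+0+0+0+0+0+0+0+0+0+0+0+0+0+0+0+0+0+0 mod 2 = 0
  c[5] = d·G[:,5] = (00111001000010010100110001)·(00100000000000000000000000) mod 2 = 0+0+1+0+0+0+0+0+0+0+0+0+0+0+0+0+0+0+0+0+0+0+0+0+0+0 mod 2 = 1
  c[6] = d·G[:,6] = (00111001000010010100110001)·(00010000000000000000000000) mod 2 = 0+0+0+1+0+0+0+0+0+0+0+0+0+0+0+0+0+0+0+0+0+0+0+0+0+0 mod 2 = 1
  c[7] = d·G[:,7] = (00111001000010010100110001)·(00001111111000000011111111) mod 2 = 0+0+0+0+1+0+0+1+0+0+0+0+0+0+0+0+0+0+0+0+1+1+0+0+0+1 mod 2 = 1
  c[8] = d·G[:,8] = (00111001000010010100110001)·(00001000000000000000000000) mod 2 = 0+0+0+0+1+0+0+0+0+0+0+0+0+0+0+0+0+0+0+0+0+0+0+0+0+0 mod 2 = 1
  c[9] = d·G[:,9] = (00111001000010010100110001)·(00000100000000000000000000) mod 2 = 0+0+0+0+0+0+0+0+0+0+0+0+0+0+0+0+0+0+0+0+0+0+0+0+0+0 mod 2 = 0
  c[10] = d·G[:,10] = (00111001000010010100110001)·(00000010000000000000000000) mod 2 = 0+0+0+0+0+0+0+0+0+0+0+0+0+0+0+0+0+0+0+0+0+0+0+0+0+0 mod 2 = 0
  c[11] = d·G[:,11] = (00111001000010010100110001)·(00000001000000000000000000) mod 2 = 0+0+0+0+0+0+0+1+0+0+0+0+0+0+0+0+0+0+0+0+0+0+0+0+0+0 mod 2 = 1
  c[12] = d·G[:,12] = (00111001000010010100110001)·(00000000100000000000000000) mod 2 = 0+0+0+0+0+0+0+0+0+0+0+0+0+0+0+0+0+0+0+0+0+0+0+0+0+0 mod 2 = 0
  c[13] = d·G[:,13] = (00111001000010010100110001)·(00000000010000000000000000) mod 2 = 0+0+0+0+0+0+0+0+0+0+0+0+0+0+0+0+0+0+0+0+0+0+0+0+0+0 mod 2 = 0
  c[14] = d·G[:,14] = (00111001000010010100110001)·(00000000001000000000000000) mod 2 = 0+0+0+0+0+0+0+0+0+0+0+0+0+0+0+0+0+0+0+0+0+0+0+0+0+0 mod 2 = 0
  c[15] = d·G[:,15] = (00111001000010010100110001)·(00000000000111111111111111) mod 2 = 0+0+0+0+0+0+0+0+0+0+0+0+1+0+0+1+0+1+0+0+1+1+0+0+0+1 mod 2 = 0
  c[16] = d·G[:,16] = (00111001000010010100110001)·(00000000000100000000000000) mod 2 = 0+0+0+0+0+0+0+0+0+0+0+0+0+0+0+0+0+0+0+0+0+0+0+0+0+0 mod 2 = 0
  c[17] = d·G[:,17] = (00111001000010010100110001)·(00000000000010000000000000) mod 2 = 0+0+0+0+0+0+0+0+0+0+0+0+1+0+0+0+0+0+0+0+0+0+0+0+0+0 mod 2 = 1
  c[18] = d·G[:,18] = (00111001000010010100110001)·(00000000000001000000000000) mod 2 = 0+0+0+0+0+0+0+0+0+0+0+0+0+0+0+0+0+0+0+0+0+0+0+0+0+0 mod 2 = 0
  c[19] = d·G[:,19] = (00111001000010010100110001)·(00000000000000100000000000) mod 2 = 0+0+0+0+0+0+0+0+0+0+0+0+0+0+0+0+0+0+0+0+0+0+0+0+0+0 mod 2 = 0
  c[20] = d·G[:,20] = (00111001000010010100110001)·(00000000000000010000000000) mod 2 = 0+0+0+0+0+0+0+0+0+0+0+0+0+0+0+1+0+0+0+0+0+0+0+0+0+0 mod 2 = 1
  c[21] = d·G[:,21] = (00111001000010010100110001)·(00000000000000001000000000) mod 2 = 0+0+0+0+0+0+0+0+0+0+0+0+0+0+0+0+0+0+0+0+0+0+0+0+0+0 mod 2 = 0
  c[22] = d·G[:,22] = (00111001000010010100110001)·(00000000000000000100000000) mod 2 = 0+0+0+0+0+0+0+0+0+0+0+0+0+0+0+0+0+1+0+0+0+0+0+0+0+0 mod 2 = 1
  c[23] = d·G[:,23] = (00111001000010010100110001)·(00000000000000000010000000) mod 2 = 0+0+0+0+0+0+0+0+0+0+0+0+0+0+0+0+0+0+0+0+0+0+0+0+0+0 mod 2 = 0
  c[24] = d·G[:,24] = (00111001000010010100110001)·(00000000000000000001000000) mod 2 = 0+0+0+0+0+0+0+0+0+0+0+0+0+0+0+0+0+0+0+0+0+0+0+0+0+0 mod 2 = 0
  c[25] = d·G[:,25] = (00111001000010010100110001)·(00000000000000000000100000) mod 2 = 0+0+0+0+0+0+0+0+0+0+0+0+0+0+0+0+0+0+0+0+1+0+0+0+0+0 mod 2 = 1
  c[26] = d·G[:,26] = (00111001000010010100110001)·(00000000000000000000010000) mod 2 = 0+0+0+0+0+0+0+0+0+0+0+0+0+0+0+0+0+0+0+0+0+1+0+0+0+0 mod 2 = 1
  c[27] = d·G[:,27] = (00111001000010010100110001)·(00000000000000000000001000) mod 2 = 0+0+0+0+0+0+0+0+0+0+0+0+0+0+0+0+0+0+0+0+0+0+0+0+0+0 mod 2 = 0
  c[28] = d·G[:,28] = (00111001000010010100110001)·(00000000000000000000000100) mod 2 = 0+0+0+0+0+0+0+0+0+0+0+0+0+0+0+0+0+0+0+0+0+0+0+0+0+0 mod 2 = 0
  c[29] = d·G[:,29] = (00111001000010010100110001)·(00000000000000000000000010) mod 2 = 0+0+0+0+0+0+0+0+0+0+0+0+0+0+0+0+0+0+0+0+0+0+0+0+0+0 mod 2 = 0
  c[30] = d·G[:,30] = (00111001000010010100110001)·(00000000000000000000000001) mod 2 = 0+0+0+0+0+0+0+0+0+0+0+0+0+0+0+0+0+0+0+0+0+0+0+0+0+1 mod 2 = 1
Codeword = 0100011110010000010010100110001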